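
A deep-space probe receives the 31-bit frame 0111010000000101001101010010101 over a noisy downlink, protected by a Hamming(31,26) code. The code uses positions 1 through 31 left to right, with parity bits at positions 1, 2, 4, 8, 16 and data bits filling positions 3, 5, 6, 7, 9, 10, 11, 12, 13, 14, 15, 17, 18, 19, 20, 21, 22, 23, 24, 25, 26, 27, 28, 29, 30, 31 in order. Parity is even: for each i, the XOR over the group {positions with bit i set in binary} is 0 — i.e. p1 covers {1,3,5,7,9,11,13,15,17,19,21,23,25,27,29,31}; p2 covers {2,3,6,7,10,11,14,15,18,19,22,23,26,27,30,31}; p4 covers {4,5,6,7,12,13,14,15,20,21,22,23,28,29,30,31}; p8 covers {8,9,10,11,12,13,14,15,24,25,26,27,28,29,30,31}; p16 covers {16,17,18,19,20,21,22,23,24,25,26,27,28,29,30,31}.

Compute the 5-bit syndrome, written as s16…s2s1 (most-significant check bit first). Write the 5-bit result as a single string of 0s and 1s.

01101

s1 (pos 1,3,5,7,9,11,13,15,17,19,21,23,25,27,29,31): 0⊕1⊕0⊕0⊕0⊕0⊕0⊕0⊕0⊕1⊕0⊕0⊕0⊕1⊕1⊕1 = 1
s2 (pos 2,3,6,7,10,11,14,15,18,19,22,23,26,27,30,31): 1⊕1⊕1⊕0⊕0⊕0⊕1⊕0⊕0⊕1⊕1⊕0⊕0⊕1⊕0⊕1 = 0
s4 (pos 4,5,6,7,12,13,14,15,20,21,22,23,28,29,30,31): 1⊕0⊕1⊕0⊕0⊕0⊕1⊕0⊕1⊕0⊕1⊕0⊕0⊕1⊕0⊕1 = 1
s8 (pos 8,9,10,11,12,13,14,15,24,25,26,27,28,29,30,31): 0⊕0⊕0⊕0⊕0⊕0⊕1⊕0⊕1⊕0⊕0⊕1⊕0⊕1⊕0⊕1 = 1
s16 (pos 16,17,18,19,20,21,22,23,24,25,26,27,28,29,30,31): 1⊕0⊕0⊕1⊕1⊕0⊕1⊕0⊕1⊕0⊕0⊕1⊕0⊕1⊕0⊕1 = 0
Syndrome s16…s1 = 01101 → error at position 13.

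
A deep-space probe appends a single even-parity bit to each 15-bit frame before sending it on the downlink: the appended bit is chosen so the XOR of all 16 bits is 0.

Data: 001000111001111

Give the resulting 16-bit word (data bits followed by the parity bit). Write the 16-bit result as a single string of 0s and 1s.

XOR of the 15 data bits: 0⊕0⊕1⊕0⊕0⊕0⊕1⊕1⊕1⊕0⊕0⊕1⊕1⊕1⊕1 = 0
Parity bit = 0 (so all 16 bits XOR to 0).

0010001110011110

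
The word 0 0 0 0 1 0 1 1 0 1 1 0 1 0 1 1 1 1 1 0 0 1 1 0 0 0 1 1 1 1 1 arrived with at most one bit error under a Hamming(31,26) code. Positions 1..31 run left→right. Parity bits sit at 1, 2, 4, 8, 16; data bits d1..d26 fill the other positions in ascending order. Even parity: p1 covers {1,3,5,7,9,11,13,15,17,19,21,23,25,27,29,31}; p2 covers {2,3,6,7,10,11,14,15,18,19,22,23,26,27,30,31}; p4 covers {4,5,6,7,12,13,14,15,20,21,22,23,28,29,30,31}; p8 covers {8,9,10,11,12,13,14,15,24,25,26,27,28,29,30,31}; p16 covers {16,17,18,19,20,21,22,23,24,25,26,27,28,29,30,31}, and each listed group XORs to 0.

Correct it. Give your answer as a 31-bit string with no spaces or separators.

s1 (pos 1,3,5,7,9,11,13,15,17,19,21,23,25,27,29,31): 0⊕0⊕1⊕1⊕0⊕1⊕1⊕1⊕1⊕1⊕0⊕1⊕0⊕1⊕1⊕1 = 1
s2 (pos 2,3,6,7,10,11,14,15,18,19,22,23,26,27,30,31): 0⊕0⊕0⊕1⊕1⊕1⊕0⊕1⊕1⊕1⊕1⊕1⊕0⊕1⊕1⊕1 = 1
s4 (pos 4,5,6,7,12,13,14,15,20,21,22,23,28,29,30,31): 0⊕1⊕0⊕1⊕0⊕1⊕0⊕1⊕0⊕0⊕1⊕1⊕1⊕1⊕1⊕1 = 0
s8 (pos 8,9,10,11,12,13,14,15,24,25,26,27,28,29,30,31): 1⊕0⊕1⊕1⊕0⊕1⊕0⊕1⊕0⊕0⊕0⊕1⊕1⊕1⊕1⊕1 = 0
s16 (pos 16,17,18,19,20,21,22,23,24,25,26,27,28,29,30,31): 1⊕1⊕1⊕1⊕0⊕0⊕1⊕1⊕0⊕0⊕0⊕1⊕1⊕1⊕1⊕1 = 1
Syndrome s16…s1 = 10011 → error at position 19.
Flip position 19: 0000101101101011111001100011111 → 0000101101101011110001100011111

0000101101101011110001100011111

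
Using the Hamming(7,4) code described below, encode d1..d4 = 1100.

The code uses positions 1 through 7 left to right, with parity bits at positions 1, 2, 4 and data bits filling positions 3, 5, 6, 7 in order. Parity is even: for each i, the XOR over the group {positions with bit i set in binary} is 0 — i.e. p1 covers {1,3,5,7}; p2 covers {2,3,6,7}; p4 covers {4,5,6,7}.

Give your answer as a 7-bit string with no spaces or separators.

0111100

Place data at non-parity positions: p1 p2 1 p4 1 0 0
p1 (pos 1,3,5,7): XOR of data positions = 1⊕1⊕0 = 0
p2 (pos 2,3,6,7): XOR of data positions = 1⊕0⊕0 = 1
p4 (pos 4,5,6,7): XOR of data positions = 1⊕0⊕0 = 1
Codeword: 0111100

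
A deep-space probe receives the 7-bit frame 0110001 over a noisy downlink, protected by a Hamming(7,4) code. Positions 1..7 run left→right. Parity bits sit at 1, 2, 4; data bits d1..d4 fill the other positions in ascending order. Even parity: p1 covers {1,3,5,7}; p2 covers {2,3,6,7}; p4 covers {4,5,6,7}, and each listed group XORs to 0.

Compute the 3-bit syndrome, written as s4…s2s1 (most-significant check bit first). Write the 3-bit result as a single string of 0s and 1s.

s1 (pos 1,3,5,7): 0⊕1⊕0⊕1 = 0
s2 (pos 2,3,6,7): 1⊕1⊕0⊕1 = 1
s4 (pos 4,5,6,7): 0⊕0⊕0⊕1 = 1
Syndrome s4…s1 = 110 → error at position 6.

110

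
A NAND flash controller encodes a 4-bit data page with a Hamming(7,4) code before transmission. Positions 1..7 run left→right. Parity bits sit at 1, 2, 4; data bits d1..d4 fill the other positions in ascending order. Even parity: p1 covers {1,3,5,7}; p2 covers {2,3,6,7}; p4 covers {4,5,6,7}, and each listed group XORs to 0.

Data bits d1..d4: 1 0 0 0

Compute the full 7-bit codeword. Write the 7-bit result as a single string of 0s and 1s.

1110000

Place data at non-parity positions: p1 p2 1 p4 0 0 0
p1 (pos 1,3,5,7): XOR of data positions = 1⊕0⊕0 = 1
p2 (pos 2,3,6,7): XOR of data positions = 1⊕0⊕0 = 1
p4 (pos 4,5,6,7): XOR of data positions = 0⊕0⊕0 = 0
Codeword: 1110000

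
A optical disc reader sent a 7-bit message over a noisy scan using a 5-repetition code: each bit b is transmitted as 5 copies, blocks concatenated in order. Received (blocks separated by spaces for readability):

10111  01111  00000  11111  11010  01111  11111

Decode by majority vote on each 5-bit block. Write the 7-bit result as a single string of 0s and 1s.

Block 1 (10111): 4 ones → 1
Block 2 (01111): 4 ones → 1
Block 3 (00000): 0 ones → 0
Block 4 (11111): 5 ones → 1
Block 5 (11010): 3 ones → 1
Block 6 (01111): 4 ones → 1
Block 7 (11111): 5 ones → 1

1101111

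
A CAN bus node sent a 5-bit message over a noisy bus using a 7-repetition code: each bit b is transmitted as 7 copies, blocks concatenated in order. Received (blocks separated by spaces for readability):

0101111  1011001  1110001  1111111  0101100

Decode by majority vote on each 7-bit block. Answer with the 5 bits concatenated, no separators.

11110

Block 1 (0101111): 5 ones → 1
Block 2 (1011001): 4 ones → 1
Block 3 (1110001): 4 ones → 1
Block 4 (1111111): 7 ones → 1
Block 5 (0101100): 3 ones → 0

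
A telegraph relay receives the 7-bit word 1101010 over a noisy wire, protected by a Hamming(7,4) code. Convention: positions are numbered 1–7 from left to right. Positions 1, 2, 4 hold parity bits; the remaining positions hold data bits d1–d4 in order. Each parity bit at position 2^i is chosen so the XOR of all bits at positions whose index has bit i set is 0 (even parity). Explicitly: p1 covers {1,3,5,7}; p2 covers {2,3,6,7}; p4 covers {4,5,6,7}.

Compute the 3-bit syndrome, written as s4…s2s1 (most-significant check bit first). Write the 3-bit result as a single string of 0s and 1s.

s1 (pos 1,3,5,7): 1⊕0⊕0⊕0 = 1
s2 (pos 2,3,6,7): 1⊕0⊕1⊕0 = 0
s4 (pos 4,5,6,7): 1⊕0⊕1⊕0 = 0
Syndrome s4…s1 = 001 → error at position 1.

001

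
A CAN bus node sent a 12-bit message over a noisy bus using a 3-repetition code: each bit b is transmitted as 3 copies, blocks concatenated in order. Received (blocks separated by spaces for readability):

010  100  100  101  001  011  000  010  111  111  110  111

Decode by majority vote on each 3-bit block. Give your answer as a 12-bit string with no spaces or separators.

Block 1 (010): 1 one → 0
Block 2 (100): 1 one → 0
Block 3 (100): 1 one → 0
Block 4 (101): 2 ones → 1
Block 5 (001): 1 one → 0
Block 6 (011): 2 ones → 1
Block 7 (000): 0 ones → 0
Block 8 (010): 1 one → 0
Block 9 (111): 3 ones → 1
Block 10 (111): 3 ones → 1
Block 11 (110): 2 ones → 1
Block 12 (111): 3 ones → 1

000101001111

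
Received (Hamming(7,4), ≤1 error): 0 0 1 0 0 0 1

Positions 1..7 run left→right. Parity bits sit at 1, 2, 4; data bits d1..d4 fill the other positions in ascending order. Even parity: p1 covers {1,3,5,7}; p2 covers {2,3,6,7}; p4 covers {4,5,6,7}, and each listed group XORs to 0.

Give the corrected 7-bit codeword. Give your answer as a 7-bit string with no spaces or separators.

s1 (pos 1,3,5,7): 0⊕1⊕0⊕1 = 0
s2 (pos 2,3,6,7): 0⊕1⊕0⊕1 = 0
s4 (pos 4,5,6,7): 0⊕0⊕0⊕1 = 1
Syndrome s4…s1 = 100 → error at position 4.
Flip position 4: 0010001 → 0011001

0011001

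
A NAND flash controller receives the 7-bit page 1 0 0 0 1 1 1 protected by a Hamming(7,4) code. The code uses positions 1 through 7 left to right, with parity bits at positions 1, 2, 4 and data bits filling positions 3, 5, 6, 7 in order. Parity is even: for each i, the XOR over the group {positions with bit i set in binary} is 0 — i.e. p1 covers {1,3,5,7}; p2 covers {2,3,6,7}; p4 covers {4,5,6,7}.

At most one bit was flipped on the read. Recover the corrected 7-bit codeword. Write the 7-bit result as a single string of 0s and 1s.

1000011

s1 (pos 1,3,5,7): 1⊕0⊕1⊕1 = 1
s2 (pos 2,3,6,7): 0⊕0⊕1⊕1 = 0
s4 (pos 4,5,6,7): 0⊕1⊕1⊕1 = 1
Syndrome s4…s1 = 101 → error at position 5.
Flip position 5: 1000111 → 1000011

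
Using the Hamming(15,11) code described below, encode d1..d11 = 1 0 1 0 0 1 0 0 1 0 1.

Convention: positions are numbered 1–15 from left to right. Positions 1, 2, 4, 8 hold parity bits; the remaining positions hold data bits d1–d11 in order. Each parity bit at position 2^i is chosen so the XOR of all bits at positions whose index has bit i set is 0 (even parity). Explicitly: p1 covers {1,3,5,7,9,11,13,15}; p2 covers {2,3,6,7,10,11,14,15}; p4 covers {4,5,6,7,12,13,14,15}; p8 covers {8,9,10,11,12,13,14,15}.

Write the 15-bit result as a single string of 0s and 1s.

101101010100101

Place data at non-parity positions: p1 p2 1 p4 0 1 0 p8 0 1 0 0 1 0 1
p1 (pos 1,3,5,7,9,11,13,15): XOR of data positions = 1⊕0⊕0⊕0⊕0⊕1⊕1 = 1
p2 (pos 2,3,6,7,10,11,14,15): XOR of data positions = 1⊕1⊕0⊕1⊕0⊕0⊕1 = 0
p4 (pos 4,5,6,7,12,13,14,15): XOR of data positions = 0⊕1⊕0⊕0⊕1⊕0⊕1 = 1
p8 (pos 8,9,10,11,12,13,14,15): XOR of data positions = 0⊕1⊕0⊕0⊕1⊕0⊕1 = 1
Codeword: 101101010100101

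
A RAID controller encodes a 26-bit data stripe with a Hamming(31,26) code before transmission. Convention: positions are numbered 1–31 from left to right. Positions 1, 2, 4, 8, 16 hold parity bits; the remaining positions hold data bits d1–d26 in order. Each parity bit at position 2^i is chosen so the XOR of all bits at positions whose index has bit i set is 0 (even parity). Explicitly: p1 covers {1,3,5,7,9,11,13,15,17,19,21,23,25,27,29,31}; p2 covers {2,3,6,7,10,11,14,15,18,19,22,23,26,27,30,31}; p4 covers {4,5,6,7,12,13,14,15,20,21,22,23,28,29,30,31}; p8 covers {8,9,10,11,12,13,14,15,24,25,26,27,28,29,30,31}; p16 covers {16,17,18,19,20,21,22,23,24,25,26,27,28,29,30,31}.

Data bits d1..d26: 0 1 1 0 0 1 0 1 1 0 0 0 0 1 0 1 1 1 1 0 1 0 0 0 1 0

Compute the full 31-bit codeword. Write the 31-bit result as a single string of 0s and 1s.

1100110001011001001011110100010

Place data at non-parity positions: p1 p2 0 p4 1 1 0 p8 0 1 0 1 1 0 0 p16 0 0 1 0 1 1 1 1 0 1 0 0 0 1 0
p1 (pos 1,3,5,7,9,11,13,15,17,19,21,23,25,27,29,31): XOR of data positions = 0⊕1⊕0⊕0⊕0⊕1⊕0⊕0⊕1⊕1⊕1⊕0⊕0⊕0⊕0 = 1
p2 (pos 2,3,6,7,10,11,14,15,18,19,22,23,26,27,30,31): XOR of data positions = 0⊕1⊕0⊕1⊕0⊕0⊕0⊕0⊕1⊕1⊕1⊕1⊕0⊕1⊕0 = 1
p4 (pos 4,5,6,7,12,13,14,15,20,21,22,23,28,29,30,31): XOR of data positions = 1⊕1⊕0⊕1⊕1⊕0⊕0⊕0⊕1⊕1⊕1⊕0⊕0⊕1⊕0 = 0
p8 (pos 8,9,10,11,12,13,14,15,24,25,26,27,28,29,30,31): XOR of data positions = 0⊕1⊕0⊕1⊕1⊕0⊕0⊕1⊕0⊕1⊕0⊕0⊕0⊕1⊕0 = 0
p16 (pos 16,17,18,19,20,21,22,23,24,25,26,27,28,29,30,31): XOR of data positions = 0⊕0⊕1⊕0⊕1⊕1⊕1⊕1⊕0⊕1⊕0⊕0⊕0⊕1⊕0 = 1
Codeword: 1100110001011001001011110100010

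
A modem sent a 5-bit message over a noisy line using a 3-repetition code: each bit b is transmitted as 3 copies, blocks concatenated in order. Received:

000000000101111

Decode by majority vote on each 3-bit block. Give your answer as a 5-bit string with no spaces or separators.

Block 1 (000): 0 ones → 0
Block 2 (000): 0 ones → 0
Block 3 (000): 0 ones → 0
Block 4 (101): 2 ones → 1
Block 5 (111): 3 ones → 1

00011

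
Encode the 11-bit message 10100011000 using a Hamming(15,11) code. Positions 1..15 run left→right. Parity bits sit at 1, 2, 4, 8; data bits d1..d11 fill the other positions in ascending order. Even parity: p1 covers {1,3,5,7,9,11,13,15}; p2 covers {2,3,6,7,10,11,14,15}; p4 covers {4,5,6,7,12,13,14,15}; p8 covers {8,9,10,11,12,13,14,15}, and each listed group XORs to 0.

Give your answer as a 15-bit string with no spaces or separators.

Place data at non-parity positions: p1 p2 1 p4 0 1 0 p8 0 0 1 1 0 0 0
p1 (pos 1,3,5,7,9,11,13,15): XOR of data positions = 1⊕0⊕0⊕0⊕1⊕0⊕0 = 0
p2 (pos 2,3,6,7,10,11,14,15): XOR of data positions = 1⊕1⊕0⊕0⊕1⊕0⊕0 = 1
p4 (pos 4,5,6,7,12,13,14,15): XOR of data positions = 0⊕1⊕0⊕1⊕0⊕0⊕0 = 0
p8 (pos 8,9,10,11,12,13,14,15): XOR of data positions = 0⊕0⊕1⊕1⊕0⊕0⊕0 = 0
Codeword: 011001000011000

011001000011000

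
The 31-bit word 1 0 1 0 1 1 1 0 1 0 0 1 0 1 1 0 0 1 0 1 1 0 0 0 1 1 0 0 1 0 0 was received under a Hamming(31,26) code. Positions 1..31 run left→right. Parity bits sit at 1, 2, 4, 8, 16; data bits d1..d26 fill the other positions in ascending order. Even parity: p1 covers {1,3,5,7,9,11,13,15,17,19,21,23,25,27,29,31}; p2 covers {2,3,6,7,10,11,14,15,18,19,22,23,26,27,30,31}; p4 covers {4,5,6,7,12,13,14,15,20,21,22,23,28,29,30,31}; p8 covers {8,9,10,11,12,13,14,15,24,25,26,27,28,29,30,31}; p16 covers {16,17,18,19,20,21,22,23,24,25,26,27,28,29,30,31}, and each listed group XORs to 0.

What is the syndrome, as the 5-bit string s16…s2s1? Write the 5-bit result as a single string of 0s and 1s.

s1 (pos 1,3,5,7,9,11,13,15,17,19,21,23,25,27,29,31): 1⊕1⊕1⊕1⊕1⊕0⊕0⊕1⊕0⊕0⊕1⊕0⊕1⊕0⊕1⊕0 = 1
s2 (pos 2,3,6,7,10,11,14,15,18,19,22,23,26,27,30,31): 0⊕1⊕1⊕1⊕0⊕0⊕1⊕1⊕1⊕0⊕0⊕0⊕1⊕0⊕0⊕0 = 1
s4 (pos 4,5,6,7,12,13,14,15,20,21,22,23,28,29,30,31): 0⊕1⊕1⊕1⊕1⊕0⊕1⊕1⊕1⊕1⊕0⊕0⊕0⊕1⊕0⊕0 = 1
s8 (pos 8,9,10,11,12,13,14,15,24,25,26,27,28,29,30,31): 0⊕1⊕0⊕0⊕1⊕0⊕1⊕1⊕0⊕1⊕1⊕0⊕0⊕1⊕0⊕0 = 1
s16 (pos 16,17,18,19,20,21,22,23,24,25,26,27,28,29,30,31): 0⊕0⊕1⊕0⊕1⊕1⊕0⊕0⊕0⊕1⊕1⊕0⊕0⊕1⊕0⊕0 = 0
Syndrome s16…s1 = 01111 → error at position 15.

01111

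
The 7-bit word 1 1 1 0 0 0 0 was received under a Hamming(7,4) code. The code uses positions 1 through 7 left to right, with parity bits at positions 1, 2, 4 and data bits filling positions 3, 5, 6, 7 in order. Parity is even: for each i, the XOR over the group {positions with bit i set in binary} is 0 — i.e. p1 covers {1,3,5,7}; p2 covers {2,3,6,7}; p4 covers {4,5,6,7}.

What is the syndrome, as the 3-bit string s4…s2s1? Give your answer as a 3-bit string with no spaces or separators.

s1 (pos 1,3,5,7): 1⊕1⊕0⊕0 = 0
s2 (pos 2,3,6,7): 1⊕1⊕0⊕0 = 0
s4 (pos 4,5,6,7): 0⊕0⊕0⊕0 = 0
Syndrome s4…s1 = 000 → no error.

000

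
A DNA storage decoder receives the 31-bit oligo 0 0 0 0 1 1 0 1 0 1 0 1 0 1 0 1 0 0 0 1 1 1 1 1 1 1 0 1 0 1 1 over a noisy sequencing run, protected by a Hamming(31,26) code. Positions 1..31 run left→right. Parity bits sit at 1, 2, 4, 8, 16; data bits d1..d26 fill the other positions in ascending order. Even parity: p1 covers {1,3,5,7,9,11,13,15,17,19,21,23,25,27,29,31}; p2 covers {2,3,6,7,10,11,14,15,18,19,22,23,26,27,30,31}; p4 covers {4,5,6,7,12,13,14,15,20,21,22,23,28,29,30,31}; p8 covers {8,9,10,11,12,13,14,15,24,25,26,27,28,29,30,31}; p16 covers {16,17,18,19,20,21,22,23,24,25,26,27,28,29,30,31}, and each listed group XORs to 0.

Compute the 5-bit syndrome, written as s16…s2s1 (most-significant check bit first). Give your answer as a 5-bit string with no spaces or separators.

10101

s1 (pos 1,3,5,7,9,11,13,15,17,19,21,23,25,27,29,31): 0⊕0⊕1⊕0⊕0⊕0⊕0⊕0⊕0⊕0⊕1⊕1⊕1⊕0⊕0⊕1 = 1
s2 (pos 2,3,6,7,10,11,14,15,18,19,22,23,26,27,30,31): 0⊕0⊕1⊕0⊕1⊕0⊕1⊕0⊕0⊕0⊕1⊕1⊕1⊕0⊕1⊕1 = 0
s4 (pos 4,5,6,7,12,13,14,15,20,21,22,23,28,29,30,31): 0⊕1⊕1⊕0⊕1⊕0⊕1⊕0⊕1⊕1⊕1⊕1⊕1⊕0⊕1⊕1 = 1
s8 (pos 8,9,10,11,12,13,14,15,24,25,26,27,28,29,30,31): 1⊕0⊕1⊕0⊕1⊕0⊕1⊕0⊕1⊕1⊕1⊕0⊕1⊕0⊕1⊕1 = 0
s16 (pos 16,17,18,19,20,21,22,23,24,25,26,27,28,29,30,31): 1⊕0⊕0⊕0⊕1⊕1⊕1⊕1⊕1⊕1⊕1⊕0⊕1⊕0⊕1⊕1 = 1
Syndrome s16…s1 = 10101 → error at position 21.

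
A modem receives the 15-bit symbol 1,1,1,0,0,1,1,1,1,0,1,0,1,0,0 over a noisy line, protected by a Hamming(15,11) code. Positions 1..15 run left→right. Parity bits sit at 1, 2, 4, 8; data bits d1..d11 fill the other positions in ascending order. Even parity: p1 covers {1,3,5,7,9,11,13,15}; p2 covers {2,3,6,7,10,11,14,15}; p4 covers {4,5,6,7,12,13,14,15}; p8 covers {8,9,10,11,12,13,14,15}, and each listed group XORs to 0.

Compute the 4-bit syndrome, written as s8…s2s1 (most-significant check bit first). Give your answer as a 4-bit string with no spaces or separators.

s1 (pos 1,3,5,7,9,11,13,15): 1⊕1⊕0⊕1⊕1⊕1⊕1⊕0 = 0
s2 (pos 2,3,6,7,10,11,14,15): 1⊕1⊕1⊕1⊕0⊕1⊕0⊕0 = 1
s4 (pos 4,5,6,7,12,13,14,15): 0⊕0⊕1⊕1⊕0⊕1⊕0⊕0 = 1
s8 (pos 8,9,10,11,12,13,14,15): 1⊕1⊕0⊕1⊕0⊕1⊕0⊕0 = 0
Syndrome s8…s1 = 0110 → error at position 6.

0110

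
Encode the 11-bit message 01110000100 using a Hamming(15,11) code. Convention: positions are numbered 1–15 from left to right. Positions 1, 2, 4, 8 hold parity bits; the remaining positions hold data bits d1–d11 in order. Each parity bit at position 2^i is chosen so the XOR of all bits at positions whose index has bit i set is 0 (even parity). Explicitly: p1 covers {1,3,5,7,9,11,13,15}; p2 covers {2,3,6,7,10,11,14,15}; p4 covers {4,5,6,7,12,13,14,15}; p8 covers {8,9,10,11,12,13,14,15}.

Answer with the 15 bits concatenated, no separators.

Place data at non-parity positions: p1 p2 0 p4 1 1 1 p8 0 0 0 0 1 0 0
p1 (pos 1,3,5,7,9,11,13,15): XOR of data positions = 0⊕1⊕1⊕0⊕0⊕1⊕0 = 1
p2 (pos 2,3,6,7,10,11,14,15): XOR of data positions = 0⊕1⊕1⊕0⊕0⊕0⊕0 = 0
p4 (pos 4,5,6,7,12,13,14,15): XOR of data positions = 1⊕1⊕1⊕0⊕1⊕0⊕0 = 0
p8 (pos 8,9,10,11,12,13,14,15): XOR of data positions = 0⊕0⊕0⊕0⊕1⊕0⊕0 = 1
Codeword: 100011110000100

100011110000100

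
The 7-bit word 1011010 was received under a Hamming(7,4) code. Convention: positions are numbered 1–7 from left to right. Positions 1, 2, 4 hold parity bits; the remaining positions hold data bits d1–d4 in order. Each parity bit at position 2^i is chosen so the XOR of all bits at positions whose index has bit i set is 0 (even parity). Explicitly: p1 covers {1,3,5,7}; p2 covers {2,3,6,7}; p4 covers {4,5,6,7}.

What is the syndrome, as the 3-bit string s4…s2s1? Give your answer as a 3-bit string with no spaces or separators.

000

s1 (pos 1,3,5,7): 1⊕1⊕0⊕0 = 0
s2 (pos 2,3,6,7): 0⊕1⊕1⊕0 = 0
s4 (pos 4,5,6,7): 1⊕0⊕1⊕0 = 0
Syndrome s4…s1 = 000 → no error.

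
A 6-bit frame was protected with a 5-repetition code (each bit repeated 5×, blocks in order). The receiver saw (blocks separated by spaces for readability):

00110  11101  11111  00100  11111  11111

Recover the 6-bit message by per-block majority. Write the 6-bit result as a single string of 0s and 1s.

011011

Block 1 (00110): 2 ones → 0
Block 2 (11101): 4 ones → 1
Block 3 (11111): 5 ones → 1
Block 4 (00100): 1 one → 0
Block 5 (11111): 5 ones → 1
Block 6 (11111): 5 ones → 1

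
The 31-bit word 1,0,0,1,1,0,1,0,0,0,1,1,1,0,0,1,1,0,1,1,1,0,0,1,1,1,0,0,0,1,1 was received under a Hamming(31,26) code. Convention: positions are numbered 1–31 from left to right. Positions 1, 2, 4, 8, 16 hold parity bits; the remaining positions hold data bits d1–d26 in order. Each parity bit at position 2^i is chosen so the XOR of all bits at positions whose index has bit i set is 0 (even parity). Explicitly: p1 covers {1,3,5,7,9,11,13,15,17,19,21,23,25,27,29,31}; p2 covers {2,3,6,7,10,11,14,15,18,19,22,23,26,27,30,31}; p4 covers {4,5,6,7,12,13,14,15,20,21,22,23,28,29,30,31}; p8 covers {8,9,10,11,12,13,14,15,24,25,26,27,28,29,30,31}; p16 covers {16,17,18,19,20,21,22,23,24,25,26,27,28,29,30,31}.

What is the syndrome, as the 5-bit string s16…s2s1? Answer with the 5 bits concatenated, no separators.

00100

s1 (pos 1,3,5,7,9,11,13,15,17,19,21,23,25,27,29,31): 1⊕0⊕1⊕1⊕0⊕1⊕1⊕0⊕1⊕1⊕1⊕0⊕1⊕0⊕0⊕1 = 0
s2 (pos 2,3,6,7,10,11,14,15,18,19,22,23,26,27,30,31): 0⊕0⊕0⊕1⊕0⊕1⊕0⊕0⊕0⊕1⊕0⊕0⊕1⊕0⊕1⊕1 = 0
s4 (pos 4,5,6,7,12,13,14,15,20,21,22,23,28,29,30,31): 1⊕1⊕0⊕1⊕1⊕1⊕0⊕0⊕1⊕1⊕0⊕0⊕0⊕0⊕1⊕1 = 1
s8 (pos 8,9,10,11,12,13,14,15,24,25,26,27,28,29,30,31): 0⊕0⊕0⊕1⊕1⊕1⊕0⊕0⊕1⊕1⊕1⊕0⊕0⊕0⊕1⊕1 = 0
s16 (pos 16,17,18,19,20,21,22,23,24,25,26,27,28,29,30,31): 1⊕1⊕0⊕1⊕1⊕1⊕0⊕0⊕1⊕1⊕1⊕0⊕0⊕0⊕1⊕1 = 0
Syndrome s16…s1 = 00100 → error at position 4.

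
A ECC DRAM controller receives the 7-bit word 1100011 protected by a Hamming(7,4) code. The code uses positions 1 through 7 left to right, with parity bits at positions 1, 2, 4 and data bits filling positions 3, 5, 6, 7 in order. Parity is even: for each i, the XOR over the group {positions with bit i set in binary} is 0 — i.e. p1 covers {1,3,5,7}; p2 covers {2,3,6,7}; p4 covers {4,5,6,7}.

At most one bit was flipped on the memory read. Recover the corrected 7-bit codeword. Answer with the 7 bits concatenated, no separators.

1000011

s1 (pos 1,3,5,7): 1⊕0⊕0⊕1 = 0
s2 (pos 2,3,6,7): 1⊕0⊕1⊕1 = 1
s4 (pos 4,5,6,7): 0⊕0⊕1⊕1 = 0
Syndrome s4…s1 = 010 → error at position 2.
Flip position 2: 1100011 → 1000011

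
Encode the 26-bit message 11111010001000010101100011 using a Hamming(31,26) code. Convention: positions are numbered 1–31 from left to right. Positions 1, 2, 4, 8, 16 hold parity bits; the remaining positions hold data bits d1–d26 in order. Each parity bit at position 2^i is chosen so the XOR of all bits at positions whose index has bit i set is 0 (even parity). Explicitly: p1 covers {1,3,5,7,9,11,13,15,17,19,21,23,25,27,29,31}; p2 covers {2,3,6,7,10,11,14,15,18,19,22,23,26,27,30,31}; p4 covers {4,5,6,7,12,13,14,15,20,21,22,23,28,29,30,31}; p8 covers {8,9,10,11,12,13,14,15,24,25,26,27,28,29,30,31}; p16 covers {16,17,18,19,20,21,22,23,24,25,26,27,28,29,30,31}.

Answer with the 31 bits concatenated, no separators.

Place data at non-parity positions: p1 p2 1 p4 1 1 1 p8 1 0 1 0 0 0 1 p16 0 0 0 0 1 0 1 0 1 1 0 0 0 1 1
p1 (pos 1,3,5,7,9,11,13,15,17,19,21,23,25,27,29,31): XOR of data positions = 1⊕1⊕1⊕1⊕1⊕0⊕1⊕0⊕0⊕1⊕1⊕1⊕0⊕0⊕1 = 0
p2 (pos 2,3,6,7,10,11,14,15,18,19,22,23,26,27,30,31): XOR of data positions = 1⊕1⊕1⊕0⊕1⊕0⊕1⊕0⊕0⊕0⊕1⊕1⊕0⊕1⊕1 = 1
p4 (pos 4,5,6,7,12,13,14,15,20,21,22,23,28,29,30,31): XOR of data positions = 1⊕1⊕1⊕0⊕0⊕0⊕1⊕0⊕1⊕0⊕1⊕0⊕0⊕1⊕1 = 0
p8 (pos 8,9,10,11,12,13,14,15,24,25,26,27,28,29,30,31): XOR of data positions = 1⊕0⊕1⊕0⊕0⊕0⊕1⊕0⊕1⊕1⊕0⊕0⊕0⊕1⊕1 = 1
p16 (pos 16,17,18,19,20,21,22,23,24,25,26,27,28,29,30,31): XOR of data positions = 0⊕0⊕0⊕0⊕1⊕0⊕1⊕0⊕1⊕1⊕0⊕0⊕0⊕1⊕1 = 0
Codeword: 0110111110100010000010101100011

0110111110100010000010101100011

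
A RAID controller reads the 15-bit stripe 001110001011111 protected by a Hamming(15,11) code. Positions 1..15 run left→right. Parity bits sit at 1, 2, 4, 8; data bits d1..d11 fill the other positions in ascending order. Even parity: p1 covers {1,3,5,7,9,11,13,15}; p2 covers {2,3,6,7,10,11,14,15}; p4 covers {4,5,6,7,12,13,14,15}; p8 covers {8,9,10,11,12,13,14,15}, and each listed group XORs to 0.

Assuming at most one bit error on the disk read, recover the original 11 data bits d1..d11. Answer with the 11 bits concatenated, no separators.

s1 (pos 1,3,5,7,9,11,13,15): 0⊕1⊕1⊕0⊕1⊕1⊕1⊕1 = 0
s2 (pos 2,3,6,7,10,11,14,15): 0⊕1⊕0⊕0⊕0⊕1⊕1⊕1 = 0
s4 (pos 4,5,6,7,12,13,14,15): 1⊕1⊕0⊕0⊕1⊕1⊕1⊕1 = 0
s8 (pos 8,9,10,11,12,13,14,15): 0⊕1⊕0⊕1⊕1⊕1⊕1⊕1 = 0
Syndrome s8…s1 = 0000 → no error.
Read data bits from positions 3,5,6,7,9,10,11,12,13,14,15: 11001011111

11001011111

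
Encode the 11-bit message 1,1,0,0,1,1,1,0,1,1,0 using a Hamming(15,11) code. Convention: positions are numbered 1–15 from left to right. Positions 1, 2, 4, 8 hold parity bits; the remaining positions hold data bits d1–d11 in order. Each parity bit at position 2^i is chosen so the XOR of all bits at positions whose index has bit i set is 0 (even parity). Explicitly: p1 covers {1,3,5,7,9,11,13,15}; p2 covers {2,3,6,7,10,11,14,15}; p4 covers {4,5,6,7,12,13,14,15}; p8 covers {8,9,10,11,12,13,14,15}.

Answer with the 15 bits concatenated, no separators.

Place data at non-parity positions: p1 p2 1 p4 1 0 0 p8 1 1 1 0 1 1 0
p1 (pos 1,3,5,7,9,11,13,15): XOR of data positions = 1⊕1⊕0⊕1⊕1⊕1⊕0 = 1
p2 (pos 2,3,6,7,10,11,14,15): XOR of data positions = 1⊕0⊕0⊕1⊕1⊕1⊕0 = 0
p4 (pos 4,5,6,7,12,13,14,15): XOR of data positions = 1⊕0⊕0⊕0⊕1⊕1⊕0 = 1
p8 (pos 8,9,10,11,12,13,14,15): XOR of data positions = 1⊕1⊕1⊕0⊕1⊕1⊕0 = 1
Codeword: 101110011110110

101110011110110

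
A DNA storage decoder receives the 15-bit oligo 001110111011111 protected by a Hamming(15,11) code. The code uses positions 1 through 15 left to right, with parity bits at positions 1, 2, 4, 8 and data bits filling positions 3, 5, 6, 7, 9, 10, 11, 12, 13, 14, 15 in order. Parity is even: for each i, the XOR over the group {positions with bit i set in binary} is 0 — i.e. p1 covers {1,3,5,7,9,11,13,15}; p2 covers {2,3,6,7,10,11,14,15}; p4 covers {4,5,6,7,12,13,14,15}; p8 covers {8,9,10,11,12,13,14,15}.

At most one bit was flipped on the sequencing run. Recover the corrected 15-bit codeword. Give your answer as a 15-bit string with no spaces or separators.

s1 (pos 1,3,5,7,9,11,13,15): 0⊕1⊕1⊕1⊕1⊕1⊕1⊕1 = 1
s2 (pos 2,3,6,7,10,11,14,15): 0⊕1⊕0⊕1⊕0⊕1⊕1⊕1 = 1
s4 (pos 4,5,6,7,12,13,14,15): 1⊕1⊕0⊕1⊕1⊕1⊕1⊕1 = 1
s8 (pos 8,9,10,11,12,13,14,15): 1⊕1⊕0⊕1⊕1⊕1⊕1⊕1 = 1
Syndrome s8…s1 = 1111 → error at position 15.
Flip position 15: 001110111011111 → 001110111011110

001110111011110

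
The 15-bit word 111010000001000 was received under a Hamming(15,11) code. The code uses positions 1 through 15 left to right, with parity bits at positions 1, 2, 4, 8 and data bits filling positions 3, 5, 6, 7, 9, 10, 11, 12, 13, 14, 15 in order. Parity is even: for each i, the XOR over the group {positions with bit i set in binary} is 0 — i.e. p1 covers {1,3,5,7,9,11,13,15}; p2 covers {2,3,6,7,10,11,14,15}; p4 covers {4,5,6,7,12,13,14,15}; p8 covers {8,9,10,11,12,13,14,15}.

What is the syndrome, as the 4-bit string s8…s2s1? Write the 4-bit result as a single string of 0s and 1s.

s1 (pos 1,3,5,7,9,11,13,15): 1⊕1⊕1⊕0⊕0⊕0⊕0⊕0 = 1
s2 (pos 2,3,6,7,10,11,14,15): 1⊕1⊕0⊕0⊕0⊕0⊕0⊕0 = 0
s4 (pos 4,5,6,7,12,13,14,15): 0⊕1⊕0⊕0⊕1⊕0⊕0⊕0 = 0
s8 (pos 8,9,10,11,12,13,14,15): 0⊕0⊕0⊕0⊕1⊕0⊕0⊕0 = 1
Syndrome s8…s1 = 1001 → error at position 9.

1001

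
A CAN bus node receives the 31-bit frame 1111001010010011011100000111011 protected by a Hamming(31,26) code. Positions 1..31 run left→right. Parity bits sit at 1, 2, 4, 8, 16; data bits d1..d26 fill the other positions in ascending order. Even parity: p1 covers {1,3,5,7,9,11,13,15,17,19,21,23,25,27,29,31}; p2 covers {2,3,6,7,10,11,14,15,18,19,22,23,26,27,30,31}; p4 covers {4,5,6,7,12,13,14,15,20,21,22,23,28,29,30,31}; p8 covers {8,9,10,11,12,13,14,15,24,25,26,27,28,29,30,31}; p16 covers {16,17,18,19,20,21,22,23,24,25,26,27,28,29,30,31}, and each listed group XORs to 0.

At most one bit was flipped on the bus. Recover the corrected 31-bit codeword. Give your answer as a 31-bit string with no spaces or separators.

s1 (pos 1,3,5,7,9,11,13,15,17,19,21,23,25,27,29,31): 1⊕1⊕0⊕1⊕1⊕0⊕0⊕1⊕0⊕1⊕0⊕0⊕0⊕1⊕0⊕1 = 0
s2 (pos 2,3,6,7,10,11,14,15,18,19,22,23,26,27,30,31): 1⊕1⊕0⊕1⊕0⊕0⊕0⊕1⊕1⊕1⊕0⊕0⊕1⊕1⊕1⊕1 = 0
s4 (pos 4,5,6,7,12,13,14,15,20,21,22,23,28,29,30,31): 1⊕0⊕0⊕1⊕1⊕0⊕0⊕1⊕1⊕0⊕0⊕0⊕1⊕0⊕1⊕1 = 0
s8 (pos 8,9,10,11,12,13,14,15,24,25,26,27,28,29,30,31): 0⊕1⊕0⊕0⊕1⊕0⊕0⊕1⊕0⊕0⊕1⊕1⊕1⊕0⊕1⊕1 = 0
s16 (pos 16,17,18,19,20,21,22,23,24,25,26,27,28,29,30,31): 1⊕0⊕1⊕1⊕1⊕0⊕0⊕0⊕0⊕0⊕1⊕1⊕1⊕0⊕1⊕1 = 1
Syndrome s16…s1 = 10000 → error at position 16.
Flip position 16: 1111001010010011011100000111011 → 1111001010010010011100000111011

1111001010010010011100000111011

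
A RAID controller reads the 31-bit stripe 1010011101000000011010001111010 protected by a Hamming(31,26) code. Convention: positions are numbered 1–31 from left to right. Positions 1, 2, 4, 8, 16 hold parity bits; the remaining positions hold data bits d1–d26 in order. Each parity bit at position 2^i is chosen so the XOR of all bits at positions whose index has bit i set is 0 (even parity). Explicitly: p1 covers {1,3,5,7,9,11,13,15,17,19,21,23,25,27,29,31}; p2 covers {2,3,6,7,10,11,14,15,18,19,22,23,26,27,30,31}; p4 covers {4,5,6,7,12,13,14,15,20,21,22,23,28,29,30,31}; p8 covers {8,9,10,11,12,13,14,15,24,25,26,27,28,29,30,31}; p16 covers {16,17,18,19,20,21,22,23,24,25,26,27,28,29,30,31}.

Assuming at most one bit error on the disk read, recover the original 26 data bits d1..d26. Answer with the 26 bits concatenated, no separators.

s1 (pos 1,3,5,7,9,11,13,15,17,19,21,23,25,27,29,31): 1⊕1⊕0⊕1⊕0⊕0⊕0⊕0⊕0⊕1⊕1⊕0⊕1⊕1⊕0⊕0 = 1
s2 (pos 2,3,6,7,10,11,14,15,18,19,22,23,26,27,30,31): 0⊕1⊕1⊕1⊕1⊕0⊕0⊕0⊕1⊕1⊕0⊕0⊕1⊕1⊕1⊕0 = 1
s4 (pos 4,5,6,7,12,13,14,15,20,21,22,23,28,29,30,31): 0⊕0⊕1⊕1⊕0⊕0⊕0⊕0⊕0⊕1⊕0⊕0⊕1⊕0⊕1⊕0 = 1
s8 (pos 8,9,10,11,12,13,14,15,24,25,26,27,28,29,30,31): 1⊕0⊕1⊕0⊕0⊕0⊕0⊕0⊕0⊕1⊕1⊕1⊕1⊕0⊕1⊕0 = 1
s16 (pos 16,17,18,19,20,21,22,23,24,25,26,27,28,29,30,31): 0⊕0⊕1⊕1⊕0⊕1⊕0⊕0⊕0⊕1⊕1⊕1⊕1⊕0⊕1⊕0 = 0
Syndrome s16…s1 = 01111 → error at position 15.
Flip position 15: 1010011101000000011010001111010 → 1010011101000010011010001111010
Read data bits from positions 3,5,6,7,9,10,11,12,13,14,15,17,18,19,20,21,22,23,24,25,26,27,28,29,30,31: 10110100001011010001111010

10110100001011010001111010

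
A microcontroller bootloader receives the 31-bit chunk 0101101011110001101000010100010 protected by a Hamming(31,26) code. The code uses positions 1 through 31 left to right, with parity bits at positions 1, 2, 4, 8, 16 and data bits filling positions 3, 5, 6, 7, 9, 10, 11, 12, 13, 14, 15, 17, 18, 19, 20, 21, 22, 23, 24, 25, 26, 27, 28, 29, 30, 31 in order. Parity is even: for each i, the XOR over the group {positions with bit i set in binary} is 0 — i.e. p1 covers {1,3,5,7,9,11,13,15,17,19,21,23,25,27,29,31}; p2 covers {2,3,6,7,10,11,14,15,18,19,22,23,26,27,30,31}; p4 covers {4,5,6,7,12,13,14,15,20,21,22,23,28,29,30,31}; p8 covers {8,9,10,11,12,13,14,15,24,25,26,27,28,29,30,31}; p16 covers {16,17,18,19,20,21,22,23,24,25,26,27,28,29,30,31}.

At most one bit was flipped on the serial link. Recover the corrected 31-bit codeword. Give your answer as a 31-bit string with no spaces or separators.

0101101011110101101000010100010

s1 (pos 1,3,5,7,9,11,13,15,17,19,21,23,25,27,29,31): 0⊕0⊕1⊕1⊕1⊕1⊕0⊕0⊕1⊕1⊕0⊕0⊕0⊕0⊕0⊕0 = 0
s2 (pos 2,3,6,7,10,11,14,15,18,19,22,23,26,27,30,31): 1⊕0⊕0⊕1⊕1⊕1⊕0⊕0⊕0⊕1⊕0⊕0⊕1⊕0⊕1⊕0 = 1
s4 (pos 4,5,6,7,12,13,14,15,20,21,22,23,28,29,30,31): 1⊕1⊕0⊕1⊕1⊕0⊕0⊕0⊕0⊕0⊕0⊕0⊕0⊕0⊕1⊕0 = 1
s8 (pos 8,9,10,11,12,13,14,15,24,25,26,27,28,29,30,31): 0⊕1⊕1⊕1⊕1⊕0⊕0⊕0⊕1⊕0⊕1⊕0⊕0⊕0⊕1⊕0 = 1
s16 (pos 16,17,18,19,20,21,22,23,24,25,26,27,28,29,30,31): 1⊕1⊕0⊕1⊕0⊕0⊕0⊕0⊕1⊕0⊕1⊕0⊕0⊕0⊕1⊕0 = 0
Syndrome s16…s1 = 01110 → error at position 14.
Flip position 14: 0101101011110001101000010100010 → 0101101011110101101000010100010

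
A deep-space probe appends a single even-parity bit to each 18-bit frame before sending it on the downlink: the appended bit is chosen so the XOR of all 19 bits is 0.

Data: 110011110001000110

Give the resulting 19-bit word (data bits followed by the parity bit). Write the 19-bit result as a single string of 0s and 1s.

XOR of the 18 data bits: 1⊕1⊕0⊕0⊕1⊕1⊕1⊕1⊕0⊕0⊕0⊕1⊕0⊕0⊕0⊕1⊕1⊕0 = 1
Parity bit = 1 (so all 19 bits XOR to 0).

1100111100010001101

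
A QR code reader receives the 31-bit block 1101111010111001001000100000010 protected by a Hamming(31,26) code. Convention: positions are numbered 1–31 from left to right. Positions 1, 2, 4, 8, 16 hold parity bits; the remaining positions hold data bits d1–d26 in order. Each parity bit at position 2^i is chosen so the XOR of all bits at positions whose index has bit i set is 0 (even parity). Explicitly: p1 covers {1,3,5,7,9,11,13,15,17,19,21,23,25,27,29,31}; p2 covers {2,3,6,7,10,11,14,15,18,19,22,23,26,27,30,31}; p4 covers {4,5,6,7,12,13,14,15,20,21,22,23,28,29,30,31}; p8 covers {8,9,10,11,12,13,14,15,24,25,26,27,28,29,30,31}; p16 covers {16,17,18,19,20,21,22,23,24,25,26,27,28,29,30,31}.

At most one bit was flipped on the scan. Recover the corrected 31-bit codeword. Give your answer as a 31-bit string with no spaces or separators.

1101111011111001001000100000010

s1 (pos 1,3,5,7,9,11,13,15,17,19,21,23,25,27,29,31): 1⊕0⊕1⊕1⊕1⊕1⊕1⊕0⊕0⊕1⊕0⊕1⊕0⊕0⊕0⊕0 = 0
s2 (pos 2,3,6,7,10,11,14,15,18,19,22,23,26,27,30,31): 1⊕0⊕1⊕1⊕0⊕1⊕0⊕0⊕0⊕1⊕0⊕1⊕0⊕0⊕1⊕0 = 1
s4 (pos 4,5,6,7,12,13,14,15,20,21,22,23,28,29,30,31): 1⊕1⊕1⊕1⊕1⊕1⊕0⊕0⊕0⊕0⊕0⊕1⊕0⊕0⊕1⊕0 = 0
s8 (pos 8,9,10,11,12,13,14,15,24,25,26,27,28,29,30,31): 0⊕1⊕0⊕1⊕1⊕1⊕0⊕0⊕0⊕0⊕0⊕0⊕0⊕0⊕1⊕0 = 1
s16 (pos 16,17,18,19,20,21,22,23,24,25,26,27,28,29,30,31): 1⊕0⊕0⊕1⊕0⊕0⊕0⊕1⊕0⊕0⊕0⊕0⊕0⊕0⊕1⊕0 = 0
Syndrome s16…s1 = 01010 → error at position 10.
Flip position 10: 1101111010111001001000100000010 → 1101111011111001001000100000010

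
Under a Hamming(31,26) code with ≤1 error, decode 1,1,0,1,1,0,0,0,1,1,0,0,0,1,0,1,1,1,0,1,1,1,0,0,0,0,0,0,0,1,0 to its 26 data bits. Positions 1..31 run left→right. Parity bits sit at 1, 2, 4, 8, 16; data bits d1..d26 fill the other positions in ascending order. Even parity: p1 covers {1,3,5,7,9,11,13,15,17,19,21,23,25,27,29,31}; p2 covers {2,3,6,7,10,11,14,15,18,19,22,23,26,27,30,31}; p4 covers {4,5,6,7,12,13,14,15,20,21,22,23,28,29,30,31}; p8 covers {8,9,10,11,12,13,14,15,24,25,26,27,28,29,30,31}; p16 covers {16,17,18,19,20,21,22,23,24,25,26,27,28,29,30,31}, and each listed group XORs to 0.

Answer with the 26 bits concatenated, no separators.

01001100010110101000000010

s1 (pos 1,3,5,7,9,11,13,15,17,19,21,23,25,27,29,31): 1⊕0⊕1⊕0⊕1⊕0⊕0⊕0⊕1⊕0⊕1⊕0⊕0⊕0⊕0⊕0 = 1
s2 (pos 2,3,6,7,10,11,14,15,18,19,22,23,26,27,30,31): 1⊕0⊕0⊕0⊕1⊕0⊕1⊕0⊕1⊕0⊕1⊕0⊕0⊕0⊕1⊕0 = 0
s4 (pos 4,5,6,7,12,13,14,15,20,21,22,23,28,29,30,31): 1⊕1⊕0⊕0⊕0⊕0⊕1⊕0⊕1⊕1⊕1⊕0⊕0⊕0⊕1⊕0 = 1
s8 (pos 8,9,10,11,12,13,14,15,24,25,26,27,28,29,30,31): 0⊕1⊕1⊕0⊕0⊕0⊕1⊕0⊕0⊕0⊕0⊕0⊕0⊕0⊕1⊕0 = 0
s16 (pos 16,17,18,19,20,21,22,23,24,25,26,27,28,29,30,31): 1⊕1⊕1⊕0⊕1⊕1⊕1⊕0⊕0⊕0⊕0⊕0⊕0⊕0⊕1⊕0 = 1
Syndrome s16…s1 = 10101 → error at position 21.
Flip position 21: 1101100011000101110111000000010 → 1101100011000101110101000000010
Read data bits from positions 3,5,6,7,9,10,11,12,13,14,15,17,18,19,20,21,22,23,24,25,26,27,28,29,30,31: 01001100010110101000000010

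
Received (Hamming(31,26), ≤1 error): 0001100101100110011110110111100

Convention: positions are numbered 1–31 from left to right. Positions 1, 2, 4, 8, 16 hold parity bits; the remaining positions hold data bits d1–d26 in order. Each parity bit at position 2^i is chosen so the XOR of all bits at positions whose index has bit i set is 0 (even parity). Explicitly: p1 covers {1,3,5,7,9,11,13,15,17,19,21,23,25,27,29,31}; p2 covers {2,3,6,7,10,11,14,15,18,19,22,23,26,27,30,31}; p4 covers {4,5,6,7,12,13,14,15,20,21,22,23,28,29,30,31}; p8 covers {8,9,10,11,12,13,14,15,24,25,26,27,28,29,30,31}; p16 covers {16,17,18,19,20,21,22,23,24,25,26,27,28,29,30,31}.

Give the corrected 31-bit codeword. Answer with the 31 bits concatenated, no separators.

s1 (pos 1,3,5,7,9,11,13,15,17,19,21,23,25,27,29,31): 0⊕0⊕1⊕0⊕0⊕1⊕0⊕1⊕0⊕1⊕1⊕1⊕0⊕1⊕1⊕0 = 0
s2 (pos 2,3,6,7,10,11,14,15,18,19,22,23,26,27,30,31): 0⊕0⊕0⊕0⊕1⊕1⊕1⊕1⊕1⊕1⊕0⊕1⊕1⊕1⊕0⊕0 = 1
s4 (pos 4,5,6,7,12,13,14,15,20,21,22,23,28,29,30,31): 1⊕1⊕0⊕0⊕0⊕0⊕1⊕1⊕1⊕1⊕0⊕1⊕1⊕1⊕0⊕0 = 1
s8 (pos 8,9,10,11,12,13,14,15,24,25,26,27,28,29,30,31): 1⊕0⊕1⊕1⊕0⊕0⊕1⊕1⊕1⊕0⊕1⊕1⊕1⊕1⊕0⊕0 = 0
s16 (pos 16,17,18,19,20,21,22,23,24,25,26,27,28,29,30,31): 0⊕0⊕1⊕1⊕1⊕1⊕0⊕1⊕1⊕0⊕1⊕1⊕1⊕1⊕0⊕0 = 0
Syndrome s16…s1 = 00110 → error at position 6.
Flip position 6: 0001100101100110011110110111100 → 0001110101100110011110110111100

0001110101100110011110110111100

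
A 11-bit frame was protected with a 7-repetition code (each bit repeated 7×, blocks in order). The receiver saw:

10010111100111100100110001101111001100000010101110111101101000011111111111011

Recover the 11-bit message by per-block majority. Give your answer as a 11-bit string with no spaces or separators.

11001011011

Block 1 (1001011): 4 ones → 1
Block 2 (1100111): 5 ones → 1
Block 3 (1001001): 3 ones → 0
Block 4 (1000110): 3 ones → 0
Block 5 (1111001): 5 ones → 1
Block 6 (1000000): 1 one → 0
Block 7 (1010111): 5 ones → 1
Block 8 (0111101): 5 ones → 1
Block 9 (1010000): 2 ones → 0
Block 10 (1111111): 7 ones → 1
Block 11 (1111011): 6 ones → 1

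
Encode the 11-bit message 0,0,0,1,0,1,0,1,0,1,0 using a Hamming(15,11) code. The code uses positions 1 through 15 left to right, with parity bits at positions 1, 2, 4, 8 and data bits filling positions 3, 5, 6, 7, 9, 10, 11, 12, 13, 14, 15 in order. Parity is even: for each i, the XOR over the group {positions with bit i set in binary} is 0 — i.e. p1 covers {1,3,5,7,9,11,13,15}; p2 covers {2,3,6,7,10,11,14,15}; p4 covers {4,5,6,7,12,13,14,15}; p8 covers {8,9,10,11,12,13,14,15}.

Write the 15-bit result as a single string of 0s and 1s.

110100110101010

Place data at non-parity positions: p1 p2 0 p4 0 0 1 p8 0 1 0 1 0 1 0
p1 (pos 1,3,5,7,9,11,13,15): XOR of data positions = 0⊕0⊕1⊕0⊕0⊕0⊕0 = 1
p2 (pos 2,3,6,7,10,11,14,15): XOR of data positions = 0⊕0⊕1⊕1⊕0⊕1⊕0 = 1
p4 (pos 4,5,6,7,12,13,14,15): XOR of data positions = 0⊕0⊕1⊕1⊕0⊕1⊕0 = 1
p8 (pos 8,9,10,11,12,13,14,15): XOR of data positions = 0⊕1⊕0⊕1⊕0⊕1⊕0 = 1
Codeword: 110100110101010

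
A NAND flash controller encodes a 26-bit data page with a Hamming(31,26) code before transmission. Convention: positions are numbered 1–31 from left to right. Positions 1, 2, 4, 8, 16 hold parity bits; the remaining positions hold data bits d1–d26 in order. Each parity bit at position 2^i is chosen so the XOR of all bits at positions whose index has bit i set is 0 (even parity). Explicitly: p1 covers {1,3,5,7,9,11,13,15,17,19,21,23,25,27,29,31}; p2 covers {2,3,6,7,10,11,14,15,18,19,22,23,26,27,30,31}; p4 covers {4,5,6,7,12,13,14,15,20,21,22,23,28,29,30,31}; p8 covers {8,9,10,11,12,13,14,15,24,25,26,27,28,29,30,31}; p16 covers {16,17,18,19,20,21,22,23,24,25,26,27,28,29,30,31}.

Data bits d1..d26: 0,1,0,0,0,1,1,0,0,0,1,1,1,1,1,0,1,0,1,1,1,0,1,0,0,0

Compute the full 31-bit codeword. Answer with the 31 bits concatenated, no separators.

Place data at non-parity positions: p1 p2 0 p4 1 0 0 p8 0 1 1 0 0 0 1 p16 1 1 1 1 0 1 0 1 1 1 0 1 0 0 0
p1 (pos 1,3,5,7,9,11,13,15,17,19,21,23,25,27,29,31): XOR of data positions = 0⊕1⊕0⊕0⊕1⊕0⊕1⊕1⊕1⊕0⊕0⊕1⊕0⊕0⊕0 = 0
p2 (pos 2,3,6,7,10,11,14,15,18,19,22,23,26,27,30,31): XOR of data positions = 0⊕0⊕0⊕1⊕1⊕0⊕1⊕1⊕1⊕1⊕0⊕1⊕0⊕0⊕0 = 1
p4 (pos 4,5,6,7,12,13,14,15,20,21,22,23,28,29,30,31): XOR of data positions = 1⊕0⊕0⊕0⊕0⊕0⊕1⊕1⊕0⊕1⊕0⊕1⊕0⊕0⊕0 = 1
p8 (pos 8,9,10,11,12,13,14,15,24,25,26,27,28,29,30,31): XOR of data positions = 0⊕1⊕1⊕0⊕0⊕0⊕1⊕1⊕1⊕1⊕0⊕1⊕0⊕0⊕0 = 1
p16 (pos 16,17,18,19,20,21,22,23,24,25,26,27,28,29,30,31): XOR of data positions = 1⊕1⊕1⊕1⊕0⊕1⊕0⊕1⊕1⊕1⊕0⊕1⊕0⊕0⊕0 = 1
Codeword: 0101100101100011111101011101000

0101100101100011111101011101000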